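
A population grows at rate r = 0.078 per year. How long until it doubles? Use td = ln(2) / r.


td = ln(2) / 0.078 = 0.693147 / 0.078 = 8.88650 ≈ 8.9 years

8.9 years


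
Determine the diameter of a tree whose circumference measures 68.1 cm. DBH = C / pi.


DBH = C / pi = 68.1 / 3.141593 = 21.6769 ≈ 21.68 cm

21.68 cm


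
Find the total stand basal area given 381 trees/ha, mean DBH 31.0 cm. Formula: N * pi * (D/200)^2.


(D/200)^2 = (31.0/200)^2 = 0.155^2 = 0.024025
Individual BA = 3.141593 * 0.024025 = 0.0754768 m^2
Stand BA = 381 * 0.0754768 = 28.7567 ≈ 28.76 m^2/ha

28.76 m^2/ha


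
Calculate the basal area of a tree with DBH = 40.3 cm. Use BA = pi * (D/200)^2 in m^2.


D/200 = 40.3/200 = 0.2015 m
(D/200)^2 = 0.2015^2 = 0.04060225
BA = 3.141593 * 0.04060225 = 0.127556 ≈ 0.1276 m^2

0.1276 m^2


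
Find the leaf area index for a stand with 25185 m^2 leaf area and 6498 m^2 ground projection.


LAI = 25185 / 6498 = 3.8758 ≈ 3.88

3.88


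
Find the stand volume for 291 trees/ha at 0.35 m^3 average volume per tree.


V_stand = 291 * 0.35 = 101.85 ≈ 101.9 m^3/ha

101.9 m^3/ha


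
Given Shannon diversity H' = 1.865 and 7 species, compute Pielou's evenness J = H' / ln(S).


ln(7) = 1.94591
J = H' / ln(S) = 1.865 / 1.94591 = 0.958420 ≈ 0.9584

0.9584


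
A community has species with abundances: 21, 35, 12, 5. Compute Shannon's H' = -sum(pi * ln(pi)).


Total N = 21 + 35 + 12 + 5 = 73
Per-species terms:
  p = 21/73 = 0.287671; ln(p) = -1.245938; p*ln(p) = 0.287671 * (-1.245938) = -0.358420
  p = 35/73 = 0.479452; ln(p) = -0.735111; p*ln(p) = 0.479452 * (-0.735111) = -0.352450
  p = 12/73 = 0.164384; ln(p) = -1.805550; p*ln(p) = 0.164384 * (-1.805550) = -0.296804
  p = 5/73 = 0.068493; ln(p) = -2.681024; p*ln(p) = 0.068493 * (-2.681024) = -0.183631
sum(p*ln(p)) = (-0.358420) + (-0.352450) + (-0.296804) + (-0.183631) = -1.191305
H' = -(-1.191305) = 1.191305 ≈ 1.1913

1.1913


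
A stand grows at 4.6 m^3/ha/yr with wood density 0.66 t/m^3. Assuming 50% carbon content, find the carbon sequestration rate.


C = 4.6 * 0.66 * 0.5 = 1.518 ≈ 1.52 t C/ha/yr

1.52 t C/ha/yr


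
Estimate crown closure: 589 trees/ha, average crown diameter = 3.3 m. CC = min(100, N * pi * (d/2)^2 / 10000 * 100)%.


(d/2)^2 = (3.3/2)^2 = 1.65^2 = 2.7225
Crown area = 3.141593 * 2.7225 = 8.55299 m^2
N * area / 10000 * 100 = 589 * 8.55299 / 10000 * 100 = 50.3771
CC = min(100, 50.3771) = 50.3771 ≈ 50.4%

50.4%


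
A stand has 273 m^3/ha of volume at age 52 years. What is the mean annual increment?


MAI = 273 / 52 = 5.25 m^3/ha/yr

5.25 m^3/ha/yr


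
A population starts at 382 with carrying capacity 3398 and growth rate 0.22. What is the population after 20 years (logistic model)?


(K - N0)/N0 = (3398 - 382)/382 = 3016/382 = 7.89529
r*t = 0.22 * 20 = 4.4; exp(-4.4) = 0.0122773
7.89529 * 0.0122773 = 0.0969328
1 + 0.0969328 = 1.09693
N = 3398 / 1.09693 = 3097.74 ≈ 3098

3098


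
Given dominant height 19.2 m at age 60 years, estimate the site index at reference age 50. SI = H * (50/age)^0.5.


50/60 = 0.833333
(0.833333)^0.5 = 0.912871
SI = 19.2 * 0.912871 = 17.5271 ≈ 17.5 m

17.5 m


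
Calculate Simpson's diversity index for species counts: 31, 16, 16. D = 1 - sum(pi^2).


Total N = 31 + 16 + 16 = 63
Per-species terms:
  p = 31/63 = 0.492063; p^2 = 0.492063^2 = 0.242126
  p = 16/63 = 0.253968; p^2 = 0.253968^2 = 0.064500
  p = 16/63 = 0.253968; p^2 = 0.253968^2 = 0.064500
sum(p^2) = 0.242126 + 0.064500 + 0.064500 = 0.371126
D = 1 - 0.371126 = 0.628874 ≈ 0.6289

0.6289


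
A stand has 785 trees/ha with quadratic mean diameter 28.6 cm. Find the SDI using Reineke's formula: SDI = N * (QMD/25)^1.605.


QMD/25 = 28.6/25 = 1.144
(1.144)^1.605 = exp(1.605 * ln(1.144)) = exp(1.605 * 0.134531) = exp(0.215922) = 1.24101
SDI = 785 * 1.24101 = 974.193 ≈ 974

974


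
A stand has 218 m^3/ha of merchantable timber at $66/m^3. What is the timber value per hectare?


Value = 218 * 66 = $14388/ha

$14388/ha


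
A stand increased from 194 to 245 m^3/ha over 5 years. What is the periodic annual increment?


PAI = (V2 - V1) / period = (245 - 194) / 5 = 51 / 5 = 10.20 m^3/ha/yr

10.20 m^3/ha/yr


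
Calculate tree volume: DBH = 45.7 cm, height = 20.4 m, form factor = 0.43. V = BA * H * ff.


(D/200)^2 = (45.7/200)^2 = 0.2285^2 = 0.05221225
BA = 3.141593 * 0.05221225 = 0.164030 m^2
V = 0.164030 * 20.4 * 0.43 = 1.43887 ≈ 1.439 m^3

1.439 m^3


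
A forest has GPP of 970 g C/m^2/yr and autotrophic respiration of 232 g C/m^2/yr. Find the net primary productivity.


NPP = GPP - Ra = 970 - 232 = 738 g C/m^2/yr

738 g C/m^2/yr


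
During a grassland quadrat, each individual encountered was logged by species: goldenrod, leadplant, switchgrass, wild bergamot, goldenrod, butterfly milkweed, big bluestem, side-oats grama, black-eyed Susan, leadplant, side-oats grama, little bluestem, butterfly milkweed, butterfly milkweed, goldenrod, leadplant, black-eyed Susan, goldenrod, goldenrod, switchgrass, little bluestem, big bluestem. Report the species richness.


Total individuals logged = 22
Distinct species (count of individuals): goldenrod (5), leadplant (3), switchgrass (2), wild bergamot (1), butterfly milkweed (3), big bluestem (2), side-oats grama (2), black-eyed Susan (2), little bluestem (2)
Species richness = number of distinct species = 9

9


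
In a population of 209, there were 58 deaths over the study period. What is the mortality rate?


Mortality rate = 58 / 209 = 0.277512 ≈ 0.2775

0.2775


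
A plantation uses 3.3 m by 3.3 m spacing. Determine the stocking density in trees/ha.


N = 10000 / 3.3^2 = 10000 / 10.89 = 918.274 ≈ 918 trees/ha

918 trees/ha


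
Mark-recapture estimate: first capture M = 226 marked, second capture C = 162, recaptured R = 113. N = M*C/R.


N = M * C / R = 226 * 162 / 113 = 36612 / 113 = 324

324 individuals


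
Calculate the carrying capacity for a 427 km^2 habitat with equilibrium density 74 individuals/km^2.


K = 74 * 427 = 31598 individuals

31598 individuals


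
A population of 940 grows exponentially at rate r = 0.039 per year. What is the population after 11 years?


r*t = 0.039 * 11 = 0.429
exp(0.429) = 1.53572
N = 940 * 1.53572 = 1443.58 ≈ 1444

1444


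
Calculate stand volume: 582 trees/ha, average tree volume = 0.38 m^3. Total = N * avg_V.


V_stand = 582 * 0.38 = 221.16 ≈ 221.2 m^3/ha

221.2 m^3/ha


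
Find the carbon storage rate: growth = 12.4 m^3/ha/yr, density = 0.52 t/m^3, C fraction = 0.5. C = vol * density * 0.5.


C = 12.4 * 0.52 * 0.5 = 3.224 ≈ 3.22 t C/ha/yr

3.22 t C/ha/yr


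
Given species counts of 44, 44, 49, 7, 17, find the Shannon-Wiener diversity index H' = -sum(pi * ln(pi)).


Total N = 44 + 44 + 49 + 7 + 17 = 161
Per-species terms:
  p = 44/161 = 0.273292; ln(p) = -1.297214; p*ln(p) = 0.273292 * (-1.297214) = -0.354518
  p = 44/161 = 0.273292; ln(p) = -1.297214; p*ln(p) = 0.273292 * (-1.297214) = -0.354518
  p = 49/161 = 0.304348; ln(p) = -1.189583; p*ln(p) = 0.304348 * (-1.189583) = -0.362047
  p = 7/161 = 0.043478; ln(p) = -3.135500; p*ln(p) = 0.043478 * (-3.135500) = -0.136325
  p = 17/161 = 0.105590; ln(p) = -2.248192; p*ln(p) = 0.105590 * (-2.248192) = -0.237387
sum(p*ln(p)) = (-0.354518) + (-0.354518) + (-0.362047) + (-0.136325) + (-0.237387) = -1.444795
H' = -(-1.444795) = 1.444795 ≈ 1.4448

1.4448


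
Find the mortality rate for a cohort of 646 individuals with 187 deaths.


Mortality rate = 187 / 646 = 0.289474 ≈ 0.2895

0.2895


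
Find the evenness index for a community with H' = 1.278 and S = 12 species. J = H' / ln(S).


ln(12) = 2.48491
J = H' / ln(S) = 1.278 / 2.48491 = 0.514304 ≈ 0.5143

0.5143


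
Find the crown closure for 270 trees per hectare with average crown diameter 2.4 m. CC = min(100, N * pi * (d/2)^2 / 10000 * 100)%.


(d/2)^2 = (2.4/2)^2 = 1.2^2 = 1.44
Crown area = 3.141593 * 1.44 = 4.52389 m^2
N * area / 10000 * 100 = 270 * 4.52389 / 10000 * 100 = 12.2145
CC = min(100, 12.2145) = 12.2145 ≈ 12.2%

12.2%


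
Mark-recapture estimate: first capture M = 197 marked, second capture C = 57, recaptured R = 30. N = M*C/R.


N = M * C / R = 197 * 57 / 30 = 11229 / 30 = 374.30 ≈ 374

374 individuals


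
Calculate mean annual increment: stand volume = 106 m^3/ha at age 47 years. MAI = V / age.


MAI = 106 / 47 = 2.2553 ≈ 2.26 m^3/ha/yr

2.26 m^3/ha/yr


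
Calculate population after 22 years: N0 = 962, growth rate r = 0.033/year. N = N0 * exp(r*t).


r*t = 0.033 * 22 = 0.726
exp(0.726) = 2.06680
N = 962 * 2.06680 = 1988.26 ≈ 1988

1988


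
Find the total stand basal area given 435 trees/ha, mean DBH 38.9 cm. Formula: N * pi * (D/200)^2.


(D/200)^2 = (38.9/200)^2 = 0.1945^2 = 0.03783025
Individual BA = 3.141593 * 0.03783025 = 0.118847 m^2
Stand BA = 435 * 0.118847 = 51.6984 ≈ 51.70 m^2/ha

51.70 m^2/ha


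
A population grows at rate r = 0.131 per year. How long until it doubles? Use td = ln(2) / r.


td = ln(2) / 0.131 = 0.693147 / 0.131 = 5.29120 ≈ 5.3 years

5.3 years


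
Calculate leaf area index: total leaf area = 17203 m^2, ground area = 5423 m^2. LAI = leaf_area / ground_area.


LAI = 17203 / 5423 = 3.1722 ≈ 3.17

3.17


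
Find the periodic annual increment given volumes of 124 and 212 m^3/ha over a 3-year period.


PAI = (V2 - V1) / period = (212 - 124) / 3 = 88 / 3 = 29.3333 ≈ 29.33 m^3/ha/yr

29.33 m^3/ha/yr


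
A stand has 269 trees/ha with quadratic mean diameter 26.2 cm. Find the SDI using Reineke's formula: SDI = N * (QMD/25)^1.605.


QMD/25 = 26.2/25 = 1.048
(1.048)^1.605 = exp(1.605 * ln(1.048)) = exp(1.605 * 0.0468836) = exp(0.0752482) = 1.07815
SDI = 269 * 1.07815 = 290.022 ≈ 290

290


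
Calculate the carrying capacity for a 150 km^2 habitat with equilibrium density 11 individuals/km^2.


K = 11 * 150 = 1650 individuals

1650 individuals


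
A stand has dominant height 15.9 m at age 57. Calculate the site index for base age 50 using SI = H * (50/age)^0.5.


50/57 = 0.877193
(0.877193)^0.5 = 0.936586
SI = 15.9 * 0.936586 = 14.8917 ≈ 14.9 m

14.9 m


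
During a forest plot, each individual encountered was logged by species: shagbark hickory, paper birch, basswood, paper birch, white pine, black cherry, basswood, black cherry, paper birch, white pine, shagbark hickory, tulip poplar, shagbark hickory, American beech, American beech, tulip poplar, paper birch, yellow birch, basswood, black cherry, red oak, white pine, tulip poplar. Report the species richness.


Total individuals logged = 23
Distinct species (count of individuals): shagbark hickory (3), paper birch (4), basswood (3), white pine (3), black cherry (3), tulip poplar (3), American beech (2), yellow birch (1), red oak (1)
Species richness = number of distinct species = 9

9


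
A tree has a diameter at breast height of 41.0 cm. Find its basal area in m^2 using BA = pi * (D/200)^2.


D/200 = 41.0/200 = 0.205 m
(D/200)^2 = 0.205^2 = 0.042025
BA = 3.141593 * 0.042025 = 0.132025 ≈ 0.1320 m^2

0.1320 m^2


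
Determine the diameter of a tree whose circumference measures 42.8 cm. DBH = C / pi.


DBH = C / pi = 42.8 / 3.141593 = 13.6237 ≈ 13.62 cm

13.62 cm


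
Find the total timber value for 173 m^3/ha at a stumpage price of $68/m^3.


Value = 173 * 68 = $11764/ha

$11764/ha


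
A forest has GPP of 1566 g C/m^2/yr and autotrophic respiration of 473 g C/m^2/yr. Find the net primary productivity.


NPP = GPP - Ra = 1566 - 473 = 1093 g C/m^2/yr

1093 g C/m^2/yr


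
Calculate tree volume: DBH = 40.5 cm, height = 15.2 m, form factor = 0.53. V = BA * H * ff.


(D/200)^2 = (40.5/200)^2 = 0.2025^2 = 0.04100625
BA = 3.141593 * 0.04100625 = 0.128825 m^2
V = 0.128825 * 15.2 * 0.53 = 1.03781 ≈ 1.038 m^3

1.038 m^3


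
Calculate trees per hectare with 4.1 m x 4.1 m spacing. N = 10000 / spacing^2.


N = 10000 / 4.1^2 = 10000 / 16.81 = 594.884 ≈ 595 trees/ha

595 trees/ha


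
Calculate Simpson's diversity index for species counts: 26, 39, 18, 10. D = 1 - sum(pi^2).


Total N = 26 + 39 + 18 + 10 = 93
Per-species terms:
  p = 26/93 = 0.279570; p^2 = 0.279570^2 = 0.078159
  p = 39/93 = 0.419355; p^2 = 0.419355^2 = 0.175859
  p = 18/93 = 0.193548; p^2 = 0.193548^2 = 0.037461
  p = 10/93 = 0.107527; p^2 = 0.107527^2 = 0.011562
sum(p^2) = 0.078159 + 0.175859 + 0.037461 + 0.011562 = 0.303041
D = 1 - 0.303041 = 0.696959 ≈ 0.6970

0.6970


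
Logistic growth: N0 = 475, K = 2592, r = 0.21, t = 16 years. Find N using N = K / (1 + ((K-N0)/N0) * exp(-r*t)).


(K - N0)/N0 = (2592 - 475)/475 = 2117/475 = 4.45684
r*t = 0.21 * 16 = 3.36; exp(-3.36) = 0.0347353
4.45684 * 0.0347353 = 0.154810
1 + 0.154810 = 1.15481
N = 2592 / 1.15481 = 2244.53 ≈ 2245

2245


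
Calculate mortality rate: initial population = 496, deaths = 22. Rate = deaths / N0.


Mortality rate = 22 / 496 = 0.044355 ≈ 0.0444

0.0444


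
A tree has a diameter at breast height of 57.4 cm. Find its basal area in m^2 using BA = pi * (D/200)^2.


D/200 = 57.4/200 = 0.287 m
(D/200)^2 = 0.287^2 = 0.082369
BA = 3.141593 * 0.082369 = 0.258770 ≈ 0.2588 m^2

0.2588 m^2


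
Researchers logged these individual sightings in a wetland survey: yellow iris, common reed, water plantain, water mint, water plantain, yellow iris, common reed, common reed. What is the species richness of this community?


Total individuals logged = 8
Distinct species (count of individuals): yellow iris (2), common reed (3), water plantain (2), water mint (1)
Species richness = number of distinct species = 4

4


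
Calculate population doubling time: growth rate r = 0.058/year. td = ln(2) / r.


td = ln(2) / 0.058 = 0.693147 / 0.058 = 11.9508 ≈ 12.0 years

12.0 years


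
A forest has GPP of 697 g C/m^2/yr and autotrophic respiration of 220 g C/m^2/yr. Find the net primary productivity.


NPP = GPP - Ra = 697 - 220 = 477 g C/m^2/yr

477 g C/m^2/yr


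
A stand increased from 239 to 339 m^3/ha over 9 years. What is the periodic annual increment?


PAI = (V2 - V1) / period = (339 - 239) / 9 = 100 / 9 = 11.1111 ≈ 11.11 m^3/ha/yr

11.11 m^3/ha/yr


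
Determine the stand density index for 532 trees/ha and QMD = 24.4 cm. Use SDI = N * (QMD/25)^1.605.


QMD/25 = 24.4/25 = 0.976
(0.976)^1.605 = exp(1.605 * ln(0.976)) = exp(1.605 * (-0.0242927)) = exp(-0.0389898) = 0.961761
SDI = 532 * 0.961761 = 511.657 ≈ 512

512


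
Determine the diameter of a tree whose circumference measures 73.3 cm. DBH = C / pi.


DBH = C / pi = 73.3 / 3.141593 = 23.3321 ≈ 23.33 cm

23.33 cm


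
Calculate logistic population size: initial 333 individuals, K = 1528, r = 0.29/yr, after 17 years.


(K - N0)/N0 = (1528 - 333)/333 = 1195/333 = 3.58859
r*t = 0.29 * 17 = 4.93; exp(-4.93) = 0.00722650
3.58859 * 0.00722650 = 0.0259329
1 + 0.0259329 = 1.02593
N = 1528 / 1.02593 = 1489.38 ≈ 1489

1489


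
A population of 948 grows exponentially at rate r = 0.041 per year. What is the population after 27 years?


r*t = 0.041 * 27 = 1.107
exp(1.107) = 3.02527
N = 948 * 3.02527 = 2867.96 ≈ 2868

2868


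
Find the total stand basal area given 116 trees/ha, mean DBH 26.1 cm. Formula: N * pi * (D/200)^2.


(D/200)^2 = (26.1/200)^2 = 0.1305^2 = 0.01703025
Individual BA = 3.141593 * 0.01703025 = 0.0535021 m^2
Stand BA = 116 * 0.0535021 = 6.20624 ≈ 6.21 m^2/ha

6.21 m^2/ha


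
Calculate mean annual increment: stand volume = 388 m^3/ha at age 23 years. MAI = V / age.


MAI = 388 / 23 = 16.8696 ≈ 16.87 m^3/ha/yr

16.87 m^3/ha/yr


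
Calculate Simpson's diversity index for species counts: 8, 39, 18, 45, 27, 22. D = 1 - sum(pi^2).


Total N = 8 + 39 + 18 + 45 + 27 + 22 = 159
Per-species terms:
  p = 8/159 = 0.050314; p^2 = 0.050314^2 = 0.002531
  p = 39/159 = 0.245283; p^2 = 0.245283^2 = 0.060164
  p = 18/159 = 0.113208; p^2 = 0.113208^2 = 0.012816
  p = 45/159 = 0.283019; p^2 = 0.283019^2 = 0.080100
  p = 27/159 = 0.169811; p^2 = 0.169811^2 = 0.028836
  p = 22/159 = 0.138365; p^2 = 0.138365^2 = 0.019145
sum(p^2) = 0.002531 + 0.060164 + 0.012816 + 0.080100 + 0.028836 + 0.019145 = 0.203592
D = 1 - 0.203592 = 0.796408 ≈ 0.7964

0.7964


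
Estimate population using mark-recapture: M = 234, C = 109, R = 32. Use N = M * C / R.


N = M * C / R = 234 * 109 / 32 = 25506 / 32 = 797.06 ≈ 797

797 individuals


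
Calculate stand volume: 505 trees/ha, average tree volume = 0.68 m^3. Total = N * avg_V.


V_stand = 505 * 0.68 = 343.4 m^3/ha

343.4 m^3/ha


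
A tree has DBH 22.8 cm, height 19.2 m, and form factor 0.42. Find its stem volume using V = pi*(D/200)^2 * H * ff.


(D/200)^2 = (22.8/200)^2 = 0.114^2 = 0.012996
BA = 3.141593 * 0.012996 = 0.0408281 m^2
V = 0.0408281 * 19.2 * 0.42 = 0.329238 ≈ 0.329 m^3

0.329 m^3


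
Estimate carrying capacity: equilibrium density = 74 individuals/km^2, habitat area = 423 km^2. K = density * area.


K = 74 * 423 = 31302 individuals

31302 individuals


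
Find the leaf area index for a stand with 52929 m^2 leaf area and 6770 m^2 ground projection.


LAI = 52929 / 6770 = 7.8182 ≈ 7.82

7.82


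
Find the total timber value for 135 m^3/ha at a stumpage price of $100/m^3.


Value = 135 * 100 = $13500/ha

$13500/ha


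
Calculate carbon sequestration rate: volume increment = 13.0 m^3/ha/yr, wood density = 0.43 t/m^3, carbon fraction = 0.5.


C = 13.0 * 0.43 * 0.5 = 2.795 ≈ 2.80 t C/ha/yr

2.80 t C/ha/yr


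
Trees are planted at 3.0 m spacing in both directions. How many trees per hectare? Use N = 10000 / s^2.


N = 10000 / 3.0^2 = 10000 / 9 = 1111.11 ≈ 1111 trees/ha

1111 trees/ha


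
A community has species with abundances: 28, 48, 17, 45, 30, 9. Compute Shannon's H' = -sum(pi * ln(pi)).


Total N = 28 + 48 + 17 + 45 + 30 + 9 = 177
Per-species terms:
  p = 28/177 = 0.158192; ln(p) = -1.843946; p*ln(p) = 0.158192 * (-1.843946) = -0.291698
  p = 48/177 = 0.271186; ln(p) = -1.304950; p*ln(p) = 0.271186 * (-1.304950) = -0.353884
  p = 17/177 = 0.096045; ln(p) = -2.342938; p*ln(p) = 0.096045 * (-2.342938) = -0.225027
  p = 45/177 = 0.254237; ln(p) = -1.369488; p*ln(p) = 0.254237 * (-1.369488) = -0.348175
  p = 30/177 = 0.169492; ln(p) = -1.774950; p*ln(p) = 0.169492 * (-1.774950) = -0.300840
  p = 9/177 = 0.050847; ln(p) = -2.978934; p*ln(p) = 0.050847 * (-2.978934) = -0.151470
sum(p*ln(p)) = (-0.291698) + (-0.353884) + (-0.225027) + (-0.348175) + (-0.300840) + (-0.151470) = -1.671094
H' = -(-1.671094) = 1.671094 ≈ 1.6711

1.6711


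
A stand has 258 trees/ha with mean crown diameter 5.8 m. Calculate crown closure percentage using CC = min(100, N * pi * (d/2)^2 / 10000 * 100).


(d/2)^2 = (5.8/2)^2 = 2.9^2 = 8.41
Crown area = 3.141593 * 8.41 = 26.4208 m^2
N * area / 10000 * 100 = 258 * 26.4208 / 10000 * 100 = 68.1657
CC = min(100, 68.1657) = 68.1657 ≈ 68.2%

68.2%


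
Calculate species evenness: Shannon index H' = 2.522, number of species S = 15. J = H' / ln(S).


ln(15) = 2.70805
J = H' / ln(S) = 2.522 / 2.70805 = 0.931297 ≈ 0.9313

0.9313


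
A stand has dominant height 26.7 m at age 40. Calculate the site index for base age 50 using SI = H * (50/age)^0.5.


50/40 = 1.25000
(1.25000)^0.5 = 1.11803
SI = 26.7 * 1.11803 = 29.8514 ≈ 29.9 m

29.9 m


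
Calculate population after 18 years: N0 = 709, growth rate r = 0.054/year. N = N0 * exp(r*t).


r*t = 0.054 * 18 = 0.972
exp(0.972) = 2.64323
N = 709 * 2.64323 = 1874.05 ≈ 1874

1874


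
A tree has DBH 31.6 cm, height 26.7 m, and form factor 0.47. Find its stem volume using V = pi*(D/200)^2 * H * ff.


(D/200)^2 = (31.6/200)^2 = 0.158^2 = 0.024964
BA = 3.141593 * 0.024964 = 0.0784267 m^2
V = 0.0784267 * 26.7 * 0.47 = 0.984177 ≈ 0.984 m^3

0.984 m^3


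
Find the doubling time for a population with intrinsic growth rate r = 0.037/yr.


td = ln(2) / 0.037 = 0.693147 / 0.037 = 18.7337 ≈ 18.7 years

18.7 years


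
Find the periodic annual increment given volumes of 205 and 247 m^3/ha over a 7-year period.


PAI = (V2 - V1) / period = (247 - 205) / 7 = 42 / 7 = 6.00 m^3/ha/yr

6.00 m^3/ha/yr


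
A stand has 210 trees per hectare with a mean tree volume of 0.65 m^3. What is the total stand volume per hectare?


V_stand = 210 * 0.65 = 136.5 m^3/ha

136.5 m^3/ha


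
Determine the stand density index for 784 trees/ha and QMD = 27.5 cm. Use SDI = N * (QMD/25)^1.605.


QMD/25 = 27.5/25 = 1.1
(1.1)^1.605 = exp(1.605 * ln(1.1)) = exp(1.605 * 0.0953102) = exp(0.152973) = 1.16529
SDI = 784 * 1.16529 = 913.587 ≈ 914

914


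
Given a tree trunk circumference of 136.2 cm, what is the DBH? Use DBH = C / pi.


DBH = C / pi = 136.2 / 3.141593 = 43.3538 ≈ 43.35 cm

43.35 cm


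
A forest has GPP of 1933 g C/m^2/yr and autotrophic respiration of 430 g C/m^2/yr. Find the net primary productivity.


NPP = GPP - Ra = 1933 - 430 = 1503 g C/m^2/yr

1503 g C/m^2/yr


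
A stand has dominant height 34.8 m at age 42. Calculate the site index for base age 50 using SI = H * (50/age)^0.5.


50/42 = 1.19048
(1.19048)^0.5 = 1.09109
SI = 34.8 * 1.09109 = 37.9699 ≈ 38.0 m

38.0 m


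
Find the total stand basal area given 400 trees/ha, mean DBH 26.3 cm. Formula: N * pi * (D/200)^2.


(D/200)^2 = (26.3/200)^2 = 0.1315^2 = 0.01729225
Individual BA = 3.141593 * 0.01729225 = 0.0543252 m^2
Stand BA = 400 * 0.0543252 = 21.7301 ≈ 21.73 m^2/ha

21.73 m^2/ha


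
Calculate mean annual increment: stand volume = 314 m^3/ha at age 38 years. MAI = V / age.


MAI = 314 / 38 = 8.2632 ≈ 8.26 m^3/ha/yr

8.26 m^3/ha/yr


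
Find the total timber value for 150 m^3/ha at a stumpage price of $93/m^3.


Value = 150 * 93 = $13950/ha

$13950/ha


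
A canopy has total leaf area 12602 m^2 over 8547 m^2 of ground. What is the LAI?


LAI = 12602 / 8547 = 1.4744 ≈ 1.47

1.47


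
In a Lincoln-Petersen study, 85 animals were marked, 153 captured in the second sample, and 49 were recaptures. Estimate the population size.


N = M * C / R = 85 * 153 / 49 = 13005 / 49 = 265.41 ≈ 265

265 individuals


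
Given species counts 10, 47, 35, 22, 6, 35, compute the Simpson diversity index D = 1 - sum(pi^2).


Total N = 10 + 47 + 35 + 22 + 6 + 35 = 155
Per-species terms:
  p = 10/155 = 0.064516; p^2 = 0.064516^2 = 0.004162
  p = 47/155 = 0.303226; p^2 = 0.303226^2 = 0.091946
  p = 35/155 = 0.225806; p^2 = 0.225806^2 = 0.050988
  p = 22/155 = 0.141935; p^2 = 0.141935^2 = 0.020146
  p = 6/155 = 0.038710; p^2 = 0.038710^2 = 0.001498
  p = 35/155 = 0.225806; p^2 = 0.225806^2 = 0.050988
sum(p^2) = 0.004162 + 0.091946 + 0.050988 + 0.020146 + 0.001498 + 0.050988 = 0.219728
D = 1 - 0.219728 = 0.780272 ≈ 0.7803

0.7803


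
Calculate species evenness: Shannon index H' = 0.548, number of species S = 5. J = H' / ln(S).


ln(5) = 1.60944
J = H' / ln(S) = 0.548 / 1.60944 = 0.340491 ≈ 0.3405

0.3405


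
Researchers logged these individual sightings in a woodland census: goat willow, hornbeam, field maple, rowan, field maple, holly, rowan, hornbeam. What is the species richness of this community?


Total individuals logged = 8
Distinct species (count of individuals): goat willow (1), hornbeam (2), field maple (2), rowan (2), holly (1)
Species richness = number of distinct species = 5

5


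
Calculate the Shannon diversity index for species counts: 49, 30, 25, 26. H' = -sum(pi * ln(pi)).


Total N = 49 + 30 + 25 + 26 = 130
Per-species terms:
  p = 49/130 = 0.376923; ln(p) = -0.975714; p*ln(p) = 0.376923 * (-0.975714) = -0.367769
  p = 30/130 = 0.230769; ln(p) = -1.466338; p*ln(p) = 0.230769 * (-1.466338) = -0.338385
  p = 25/130 = 0.192308; ln(p) = -1.648657; p*ln(p) = 0.192308 * (-1.648657) = -0.317050
  p = 26/130 = 0.200000; ln(p) = -1.609438; p*ln(p) = 0.200000 * (-1.609438) = -0.321888
sum(p*ln(p)) = (-0.367769) + (-0.338385) + (-0.317050) + (-0.321888) = -1.345092
H' = -(-1.345092) = 1.345092 ≈ 1.3451

1.3451


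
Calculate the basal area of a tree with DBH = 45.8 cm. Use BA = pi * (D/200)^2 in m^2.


D/200 = 45.8/200 = 0.229 m
(D/200)^2 = 0.229^2 = 0.052441
BA = 3.141593 * 0.052441 = 0.164748 ≈ 0.1647 m^2

0.1647 m^2


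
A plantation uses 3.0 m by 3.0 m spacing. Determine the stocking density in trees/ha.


N = 10000 / 3.0^2 = 10000 / 9 = 1111.11 ≈ 1111 trees/ha

1111 trees/ha


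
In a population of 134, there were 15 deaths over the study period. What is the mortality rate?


Mortality rate = 15 / 134 = 0.111940 ≈ 0.1119

0.1119


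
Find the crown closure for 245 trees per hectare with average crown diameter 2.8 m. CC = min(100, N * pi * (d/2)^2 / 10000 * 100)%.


(d/2)^2 = (2.8/2)^2 = 1.4^2 = 1.96
Crown area = 3.141593 * 1.96 = 6.15752 m^2
N * area / 10000 * 100 = 245 * 6.15752 / 10000 * 100 = 15.0859
CC = min(100, 15.0859) = 15.0859 ≈ 15.1%

15.1%


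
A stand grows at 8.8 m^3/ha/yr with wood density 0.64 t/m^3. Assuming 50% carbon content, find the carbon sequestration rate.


C = 8.8 * 0.64 * 0.5 = 2.816 ≈ 2.82 t C/ha/yr

2.82 t C/ha/yr


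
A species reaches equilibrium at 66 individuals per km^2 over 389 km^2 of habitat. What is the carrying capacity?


K = 66 * 389 = 25674 individuals

25674 individuals


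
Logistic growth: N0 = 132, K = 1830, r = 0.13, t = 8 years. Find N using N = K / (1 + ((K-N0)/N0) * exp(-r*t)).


(K - N0)/N0 = (1830 - 132)/132 = 1698/132 = 12.8636
r*t = 0.13 * 8 = 1.04; exp(-1.04) = 0.353455
12.8636 * 0.353455 = 4.54670
1 + 4.54670 = 5.54670
N = 1830 / 5.54670 = 329.926 ≈ 330

330


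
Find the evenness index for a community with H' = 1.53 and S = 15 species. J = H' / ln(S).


ln(15) = 2.70805
J = H' / ln(S) = 1.53 / 2.70805 = 0.564982 ≈ 0.5650

0.5650


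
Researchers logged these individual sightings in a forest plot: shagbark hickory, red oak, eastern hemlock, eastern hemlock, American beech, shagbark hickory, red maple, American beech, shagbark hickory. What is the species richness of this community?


Total individuals logged = 9
Distinct species (count of individuals): shagbark hickory (3), red oak (1), eastern hemlock (2), American beech (2), red maple (1)
Species richness = number of distinct species = 5

5


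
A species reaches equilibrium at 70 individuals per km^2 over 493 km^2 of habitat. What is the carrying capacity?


K = 70 * 493 = 34510 individuals

34510 individuals


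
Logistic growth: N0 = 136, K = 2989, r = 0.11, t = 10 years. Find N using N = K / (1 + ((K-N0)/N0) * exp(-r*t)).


(K - N0)/N0 = (2989 - 136)/136 = 2853/136 = 20.9779
r*t = 0.11 * 10 = 1.1; exp(-1.1) = 0.332871
20.9779 * 0.332871 = 6.98293
1 + 6.98293 = 7.98293
N = 2989 / 7.98293 = 374.424 ≈ 374

374


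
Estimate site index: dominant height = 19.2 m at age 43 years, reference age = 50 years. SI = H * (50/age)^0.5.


50/43 = 1.16279
(1.16279)^0.5 = 1.07833
SI = 19.2 * 1.07833 = 20.7039 ≈ 20.7 m

20.7 m


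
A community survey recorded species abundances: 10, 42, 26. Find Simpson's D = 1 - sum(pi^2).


Total N = 10 + 42 + 26 = 78
Per-species terms:
  p = 10/78 = 0.128205; p^2 = 0.128205^2 = 0.016437
  p = 42/78 = 0.538462; p^2 = 0.538462^2 = 0.289941
  p = 26/78 = 0.333333; p^2 = 0.333333^2 = 0.111111
sum(p^2) = 0.016437 + 0.289941 + 0.111111 = 0.417489
D = 1 - 0.417489 = 0.582511 ≈ 0.5825

0.5825


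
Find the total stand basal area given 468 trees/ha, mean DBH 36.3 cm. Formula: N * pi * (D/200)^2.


(D/200)^2 = (36.3/200)^2 = 0.1815^2 = 0.03294225
Individual BA = 3.141593 * 0.03294225 = 0.103491 m^2
Stand BA = 468 * 0.103491 = 48.4338 ≈ 48.43 m^2/ha

48.43 m^2/ha


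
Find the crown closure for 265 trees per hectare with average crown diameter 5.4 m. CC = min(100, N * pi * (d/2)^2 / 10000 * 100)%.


(d/2)^2 = (5.4/2)^2 = 2.7^2 = 7.29
Crown area = 3.141593 * 7.29 = 22.9022 m^2
N * area / 10000 * 100 = 265 * 22.9022 / 10000 * 100 = 60.6908
CC = min(100, 60.6908) = 60.6908 ≈ 60.7%

60.7%


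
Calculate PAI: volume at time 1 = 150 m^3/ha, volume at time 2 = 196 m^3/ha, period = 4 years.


PAI = (V2 - V1) / period = (196 - 150) / 4 = 46 / 4 = 11.50 m^3/ha/yr

11.50 m^3/ha/yr


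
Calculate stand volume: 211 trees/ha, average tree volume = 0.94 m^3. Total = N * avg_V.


V_stand = 211 * 0.94 = 198.34 ≈ 198.3 m^3/ha

198.3 m^3/ha


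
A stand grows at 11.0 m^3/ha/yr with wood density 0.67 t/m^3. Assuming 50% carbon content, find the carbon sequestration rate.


C = 11.0 * 0.67 * 0.5 = 3.685 ≈ 3.69 t C/ha/yr

3.69 t C/ha/yr


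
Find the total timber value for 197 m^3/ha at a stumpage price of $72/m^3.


Value = 197 * 72 = $14184/ha

$14184/ha


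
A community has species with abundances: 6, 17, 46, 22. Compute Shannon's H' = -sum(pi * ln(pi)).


Total N = 6 + 17 + 46 + 22 = 91
Per-species terms:
  p = 6/91 = 0.065934; ln(p) = -2.719101; p*ln(p) = 0.065934 * (-2.719101) = -0.179281
  p = 17/91 = 0.186813; ln(p) = -1.677647; p*ln(p) = 0.186813 * (-1.677647) = -0.313406
  p = 46/91 = 0.505495; ln(p) = -0.682217; p*ln(p) = 0.505495 * (-0.682217) = -0.344857
  p = 22/91 = 0.241758; ln(p) = -1.419818; p*ln(p) = 0.241758 * (-1.419818) = -0.343252
sum(p*ln(p)) = (-0.179281) + (-0.313406) + (-0.344857) + (-0.343252) = -1.180796
H' = -(-1.180796) = 1.180796 ≈ 1.1808

1.1808


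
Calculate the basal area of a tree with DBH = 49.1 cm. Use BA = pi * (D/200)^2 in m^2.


D/200 = 49.1/200 = 0.2455 m
(D/200)^2 = 0.2455^2 = 0.06027025
BA = 3.141593 * 0.06027025 = 0.189345 ≈ 0.1893 m^2

0.1893 m^2


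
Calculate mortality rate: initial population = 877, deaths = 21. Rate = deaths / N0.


Mortality rate = 21 / 877 = 0.023945 ≈ 0.0239

0.0239


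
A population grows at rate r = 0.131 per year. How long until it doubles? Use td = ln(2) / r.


td = ln(2) / 0.131 = 0.693147 / 0.131 = 5.29120 ≈ 5.3 years

5.3 years


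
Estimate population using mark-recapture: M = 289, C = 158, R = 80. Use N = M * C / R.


N = M * C / R = 289 * 158 / 80 = 45662 / 80 = 570.78 ≈ 571

571 individuals


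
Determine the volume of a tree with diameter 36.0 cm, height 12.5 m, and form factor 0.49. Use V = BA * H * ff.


(D/200)^2 = (36.0/200)^2 = 0.18^2 = 0.0324
BA = 3.141593 * 0.0324 = 0.101788 m^2
V = 0.101788 * 12.5 * 0.49 = 0.623452 ≈ 0.623 m^3

0.623 m^3


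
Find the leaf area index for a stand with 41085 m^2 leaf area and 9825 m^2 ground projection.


LAI = 41085 / 9825 = 4.1817 ≈ 4.18

4.18


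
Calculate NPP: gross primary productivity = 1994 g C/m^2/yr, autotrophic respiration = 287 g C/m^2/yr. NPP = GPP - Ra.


NPP = GPP - Ra = 1994 - 287 = 1707 g C/m^2/yr

1707 g C/m^2/yr


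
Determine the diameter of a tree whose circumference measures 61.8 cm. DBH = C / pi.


DBH = C / pi = 61.8 / 3.141593 = 19.6715 ≈ 19.67 cm

19.67 cm


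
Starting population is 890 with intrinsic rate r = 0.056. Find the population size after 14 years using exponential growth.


r*t = 0.056 * 14 = 0.784
exp(0.784) = 2.19022
N = 890 * 2.19022 = 1949.30 ≈ 1949

1949


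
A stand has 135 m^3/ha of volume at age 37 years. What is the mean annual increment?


MAI = 135 / 37 = 3.6486 ≈ 3.65 m^3/ha/yr

3.65 m^3/ha/yr


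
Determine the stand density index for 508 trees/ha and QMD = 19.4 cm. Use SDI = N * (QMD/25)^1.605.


QMD/25 = 19.4/25 = 0.776
(0.776)^1.605 = exp(1.605 * ln(0.776)) = exp(1.605 * (-0.253603)) = exp(-0.407033) = 0.665622
SDI = 508 * 0.665622 = 338.136 ≈ 338

338


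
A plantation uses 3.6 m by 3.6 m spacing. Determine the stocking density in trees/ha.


N = 10000 / 3.6^2 = 10000 / 12.96 = 771.605 ≈ 772 trees/ha

772 trees/ha


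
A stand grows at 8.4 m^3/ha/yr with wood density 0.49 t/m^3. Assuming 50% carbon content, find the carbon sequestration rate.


C = 8.4 * 0.49 * 0.5 = 2.058 ≈ 2.06 t C/ha/yr

2.06 t C/ha/yr


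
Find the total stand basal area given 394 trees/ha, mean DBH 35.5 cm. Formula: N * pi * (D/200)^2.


(D/200)^2 = (35.5/200)^2 = 0.1775^2 = 0.03150625
Individual BA = 3.141593 * 0.03150625 = 0.0989798 m^2
Stand BA = 394 * 0.0989798 = 38.9980 ≈ 39.00 m^2/ha

39.00 m^2/ha


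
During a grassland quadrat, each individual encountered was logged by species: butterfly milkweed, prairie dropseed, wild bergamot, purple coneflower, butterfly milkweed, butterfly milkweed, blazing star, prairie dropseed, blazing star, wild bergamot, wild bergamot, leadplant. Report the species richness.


Total individuals logged = 12
Distinct species (count of individuals): butterfly milkweed (3), prairie dropseed (2), wild bergamot (3), purple coneflower (1), blazing star (2), leadplant (1)
Species richness = number of distinct species = 6

6


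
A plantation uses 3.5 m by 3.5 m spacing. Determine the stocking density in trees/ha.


N = 10000 / 3.5^2 = 10000 / 12.25 = 816.327 ≈ 816 trees/ha

816 trees/ha


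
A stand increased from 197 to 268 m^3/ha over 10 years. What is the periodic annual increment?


PAI = (V2 - V1) / period = (268 - 197) / 10 = 71 / 10 = 7.10 m^3/ha/yr

7.10 m^3/ha/yr


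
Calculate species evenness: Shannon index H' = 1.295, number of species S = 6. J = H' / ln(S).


ln(6) = 1.79176
J = H' / ln(S) = 1.295 / 1.79176 = 0.722753 ≈ 0.7228

0.7228


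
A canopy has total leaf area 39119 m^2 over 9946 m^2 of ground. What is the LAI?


LAI = 39119 / 9946 = 3.9331 ≈ 3.93

3.93


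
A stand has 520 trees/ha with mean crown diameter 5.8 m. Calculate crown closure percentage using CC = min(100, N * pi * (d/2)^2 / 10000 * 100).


(d/2)^2 = (5.8/2)^2 = 2.9^2 = 8.41
Crown area = 3.141593 * 8.41 = 26.4208 m^2
N * area / 10000 * 100 = 520 * 26.4208 / 10000 * 100 = 137.388
CC = min(100, 137.388) = 100%

100%


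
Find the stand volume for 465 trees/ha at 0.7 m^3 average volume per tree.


V_stand = 465 * 0.7 = 325.5 m^3/ha

325.5 m^3/ha


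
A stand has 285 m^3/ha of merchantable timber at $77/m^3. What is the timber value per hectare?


Value = 285 * 77 = $21945/ha

$21945/ha


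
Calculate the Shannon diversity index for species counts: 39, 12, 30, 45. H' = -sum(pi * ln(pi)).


Total N = 39 + 12 + 30 + 45 = 126
Per-species terms:
  p = 39/126 = 0.309524; ln(p) = -1.172720; p*ln(p) = 0.309524 * (-1.172720) = -0.362985
  p = 12/126 = 0.095238; ln(p) = -2.351376; p*ln(p) = 0.095238 * (-2.351376) = -0.223940
  p = 30/126 = 0.238095; ln(p) = -1.435086; p*ln(p) = 0.238095 * (-1.435086) = -0.341687
  p = 45/126 = 0.357143; ln(p) = -1.029619; p*ln(p) = 0.357143 * (-1.029619) = -0.367721
sum(p*ln(p)) = (-0.362985) + (-0.223940) + (-0.341687) + (-0.367721) = -1.296333
H' = -(-1.296333) = 1.296333 ≈ 1.2963

1.2963


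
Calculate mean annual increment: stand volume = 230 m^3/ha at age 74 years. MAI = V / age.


MAI = 230 / 74 = 3.1081 ≈ 3.11 m^3/ha/yr

3.11 m^3/ha/yr


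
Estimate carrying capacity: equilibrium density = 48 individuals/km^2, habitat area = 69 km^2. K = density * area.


K = 48 * 69 = 3312 individuals

3312 individuals


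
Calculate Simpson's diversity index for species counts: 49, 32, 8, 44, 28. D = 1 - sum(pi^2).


Total N = 49 + 32 + 8 + 44 + 28 = 161
Per-species terms:
  p = 49/161 = 0.304348; p^2 = 0.304348^2 = 0.092628
  p = 32/161 = 0.198758; p^2 = 0.198758^2 = 0.039505
  p = 8/161 = 0.049689; p^2 = 0.049689^2 = 0.002469
  p = 44/161 = 0.273292; p^2 = 0.273292^2 = 0.074689
  p = 28/161 = 0.173913; p^2 = 0.173913^2 = 0.030246
sum(p^2) = 0.092628 + 0.039505 + 0.002469 + 0.074689 + 0.030246 = 0.239537
D = 1 - 0.239537 = 0.760463 ≈ 0.7605

0.7605


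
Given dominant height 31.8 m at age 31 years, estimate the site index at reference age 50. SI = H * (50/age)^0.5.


50/31 = 1.61290
(1.61290)^0.5 = 1.27000
SI = 31.8 * 1.27000 = 40.3860 ≈ 40.4 m

40.4 m


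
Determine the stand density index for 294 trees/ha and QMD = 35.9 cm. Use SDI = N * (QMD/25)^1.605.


QMD/25 = 35.9/25 = 1.436
(1.436)^1.605 = exp(1.605 * ln(1.436)) = exp(1.605 * 0.361861) = exp(0.580787) = 1.78744
SDI = 294 * 1.78744 = 525.507 ≈ 526

526


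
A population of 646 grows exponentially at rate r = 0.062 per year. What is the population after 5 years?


r*t = 0.062 * 5 = 0.31
exp(0.31) = 1.36343
N = 646 * 1.36343 = 880.776 ≈ 881

881


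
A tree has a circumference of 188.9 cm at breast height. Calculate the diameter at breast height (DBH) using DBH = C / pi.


DBH = C / pi = 188.9 / 3.141593 = 60.1287 ≈ 60.13 cm

60.13 cm


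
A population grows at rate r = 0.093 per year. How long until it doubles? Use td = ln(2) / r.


td = ln(2) / 0.093 = 0.693147 / 0.093 = 7.45319 ≈ 7.5 years

7.5 years


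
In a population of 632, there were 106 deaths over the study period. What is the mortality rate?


Mortality rate = 106 / 632 = 0.167722 ≈ 0.1677

0.1677


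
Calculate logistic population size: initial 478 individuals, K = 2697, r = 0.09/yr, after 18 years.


(K - N0)/N0 = (2697 - 478)/478 = 2219/478 = 4.64226
r*t = 0.09 * 18 = 1.62; exp(-1.62) = 0.197899
4.64226 * 0.197899 = 0.918699
1 + 0.918699 = 1.91870
N = 2697 / 1.91870 = 1405.64 ≈ 1406

1406


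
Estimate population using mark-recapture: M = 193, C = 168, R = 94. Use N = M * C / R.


N = M * C / R = 193 * 168 / 94 = 32424 / 94 = 344.94 ≈ 345

345 individuals


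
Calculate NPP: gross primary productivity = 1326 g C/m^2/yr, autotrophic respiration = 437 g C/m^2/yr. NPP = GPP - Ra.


NPP = GPP - Ra = 1326 - 437 = 889 g C/m^2/yr

889 g C/m^2/yr


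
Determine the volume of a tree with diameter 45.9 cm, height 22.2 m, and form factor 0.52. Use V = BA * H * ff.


(D/200)^2 = (45.9/200)^2 = 0.2295^2 = 0.05267025
BA = 3.141593 * 0.05267025 = 0.165468 m^2
V = 0.165468 * 22.2 * 0.52 = 1.91016 ≈ 1.910 m^3

1.910 m^3


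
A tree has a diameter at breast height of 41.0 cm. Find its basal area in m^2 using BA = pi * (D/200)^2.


D/200 = 41.0/200 = 0.205 m
(D/200)^2 = 0.205^2 = 0.042025
BA = 3.141593 * 0.042025 = 0.132025 ≈ 0.1320 m^2

0.1320 m^2


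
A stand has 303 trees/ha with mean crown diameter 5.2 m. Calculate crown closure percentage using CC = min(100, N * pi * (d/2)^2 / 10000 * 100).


(d/2)^2 = (5.2/2)^2 = 2.6^2 = 6.76
Crown area = 3.141593 * 6.76 = 21.2372 m^2
N * area / 10000 * 100 = 303 * 21.2372 / 10000 * 100 = 64.3487
CC = min(100, 64.3487) = 64.3487 ≈ 64.3%

64.3%


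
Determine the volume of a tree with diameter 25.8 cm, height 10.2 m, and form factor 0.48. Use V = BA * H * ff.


(D/200)^2 = (25.8/200)^2 = 0.129^2 = 0.016641
BA = 3.141593 * 0.016641 = 0.0522792 m^2
V = 0.0522792 * 10.2 * 0.48 = 0.255959 ≈ 0.256 m^3

0.256 m^3


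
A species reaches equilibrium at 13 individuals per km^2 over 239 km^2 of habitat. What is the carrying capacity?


K = 13 * 239 = 3107 individuals

3107 individuals


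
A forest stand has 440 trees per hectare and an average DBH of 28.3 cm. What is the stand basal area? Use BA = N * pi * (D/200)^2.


(D/200)^2 = (28.3/200)^2 = 0.1415^2 = 0.02002225
Individual BA = 3.141593 * 0.02002225 = 0.0629018 m^2
Stand BA = 440 * 0.0629018 = 27.6768 ≈ 27.68 m^2/ha

27.68 m^2/ha


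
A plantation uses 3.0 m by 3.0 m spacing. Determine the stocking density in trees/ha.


N = 10000 / 3.0^2 = 10000 / 9 = 1111.11 ≈ 1111 trees/ha

1111 trees/ha


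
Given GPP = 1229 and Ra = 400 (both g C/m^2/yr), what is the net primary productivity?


NPP = GPP - Ra = 1229 - 400 = 829 g C/m^2/yr

829 g C/m^2/yr


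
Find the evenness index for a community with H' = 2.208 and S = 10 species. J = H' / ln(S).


ln(10) = 2.30259
J = H' / ln(S) = 2.208 / 2.30259 = 0.958920 ≈ 0.9589

0.9589


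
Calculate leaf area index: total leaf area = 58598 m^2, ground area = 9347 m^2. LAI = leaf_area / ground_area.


LAI = 58598 / 9347 = 6.2692 ≈ 6.27

6.27


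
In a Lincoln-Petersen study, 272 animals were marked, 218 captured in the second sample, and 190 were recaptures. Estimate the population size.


N = M * C / R = 272 * 218 / 190 = 59296 / 190 = 312.08 ≈ 312

312 individuals
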